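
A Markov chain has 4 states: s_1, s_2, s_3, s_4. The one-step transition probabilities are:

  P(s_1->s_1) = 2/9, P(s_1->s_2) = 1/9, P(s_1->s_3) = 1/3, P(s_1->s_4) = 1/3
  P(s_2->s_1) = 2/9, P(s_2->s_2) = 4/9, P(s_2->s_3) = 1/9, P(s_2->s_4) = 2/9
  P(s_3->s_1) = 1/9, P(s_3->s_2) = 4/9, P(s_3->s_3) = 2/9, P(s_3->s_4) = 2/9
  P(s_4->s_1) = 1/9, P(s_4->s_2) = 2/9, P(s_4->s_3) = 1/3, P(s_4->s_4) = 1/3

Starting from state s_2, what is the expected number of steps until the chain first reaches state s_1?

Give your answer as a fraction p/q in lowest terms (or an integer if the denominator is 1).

Answer: 144/25

Derivation:
Let h_i = expected steps to first reach s_1 from state i.
Boundary: h_s_1 = 0.
First-step equations for the other states:
  h_s_2 = 1 + 2/9*h_s_1 + 4/9*h_s_2 + 1/9*h_s_3 + 2/9*h_s_4
  h_s_3 = 1 + 1/9*h_s_1 + 4/9*h_s_2 + 2/9*h_s_3 + 2/9*h_s_4
  h_s_4 = 1 + 1/9*h_s_1 + 2/9*h_s_2 + 1/3*h_s_3 + 1/3*h_s_4

Substituting h_s_1 = 0 and rearranging gives the linear system (I - Q) h = 1:
  [5/9, -1/9, -2/9] . (h_s_2, h_s_3, h_s_4) = 1
  [-4/9, 7/9, -2/9] . (h_s_2, h_s_3, h_s_4) = 1
  [-2/9, -1/3, 2/3] . (h_s_2, h_s_3, h_s_4) = 1

Solving yields:
  h_s_2 = 144/25
  h_s_3 = 162/25
  h_s_4 = 333/50

Starting state is s_2, so the expected hitting time is h_s_2 = 144/25.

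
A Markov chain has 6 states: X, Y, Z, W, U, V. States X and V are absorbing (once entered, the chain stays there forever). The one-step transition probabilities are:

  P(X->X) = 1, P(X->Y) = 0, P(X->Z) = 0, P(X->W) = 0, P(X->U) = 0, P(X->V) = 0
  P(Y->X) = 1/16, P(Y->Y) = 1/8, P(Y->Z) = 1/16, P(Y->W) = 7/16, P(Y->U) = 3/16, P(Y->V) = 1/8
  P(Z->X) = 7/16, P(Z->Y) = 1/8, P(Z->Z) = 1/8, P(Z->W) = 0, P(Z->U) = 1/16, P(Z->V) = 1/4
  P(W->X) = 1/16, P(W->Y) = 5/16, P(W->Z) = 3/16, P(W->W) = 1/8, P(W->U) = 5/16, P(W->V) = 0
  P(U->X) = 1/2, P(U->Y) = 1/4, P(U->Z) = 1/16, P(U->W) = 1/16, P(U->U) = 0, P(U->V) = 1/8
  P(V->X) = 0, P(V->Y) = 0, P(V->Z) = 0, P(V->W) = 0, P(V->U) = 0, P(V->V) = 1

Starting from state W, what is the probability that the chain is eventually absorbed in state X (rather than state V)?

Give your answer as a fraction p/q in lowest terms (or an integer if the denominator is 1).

Answer: 5033/7233

Derivation:
Let a_i = P(absorbed in X | start in state i).
Boundary conditions: a_X = 1, a_V = 0.
For each transient state i, a_i = sum_j P(i->j) * a_j:
  a_Y = 1/16*a_X + 1/8*a_Y + 1/16*a_Z + 7/16*a_W + 3/16*a_U + 1/8*a_V
  a_Z = 7/16*a_X + 1/8*a_Y + 1/8*a_Z + 0*a_W + 1/16*a_U + 1/4*a_V
  a_W = 1/16*a_X + 5/16*a_Y + 3/16*a_Z + 1/8*a_W + 5/16*a_U + 0*a_V
  a_U = 1/2*a_X + 1/4*a_Y + 1/16*a_Z + 1/16*a_W + 0*a_U + 1/8*a_V

Substituting a_X = 1 and a_V = 0, rearrange to (I - Q) a = r where r[i] = P(i -> X):
  [7/8, -1/16, -7/16, -3/16] . (a_Y, a_Z, a_W, a_U) = 1/16
  [-1/8, 7/8, 0, -1/16] . (a_Y, a_Z, a_W, a_U) = 7/16
  [-5/16, -3/16, 7/8, -5/16] . (a_Y, a_Z, a_W, a_U) = 1/16
  [-1/4, -1/16, -1/16, 1] . (a_Y, a_Z, a_W, a_U) = 1/2

Solving yields:
  a_Y = 4511/7233
  a_Z = 4643/7233
  a_W = 5033/7233
  a_U = 1783/2411

Starting state is W, so the absorption probability is a_W = 5033/7233.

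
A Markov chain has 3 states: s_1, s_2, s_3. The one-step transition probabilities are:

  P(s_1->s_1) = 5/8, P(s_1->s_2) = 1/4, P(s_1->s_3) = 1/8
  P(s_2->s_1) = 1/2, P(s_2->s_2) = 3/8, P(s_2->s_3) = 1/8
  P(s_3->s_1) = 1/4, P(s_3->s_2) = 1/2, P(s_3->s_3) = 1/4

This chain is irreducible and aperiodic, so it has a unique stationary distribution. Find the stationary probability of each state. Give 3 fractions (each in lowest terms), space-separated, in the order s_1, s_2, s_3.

Answer: 26/49 16/49 1/7

Derivation:
The stationary distribution satisfies pi = pi * P, i.e.:
  pi_s_1 = 5/8*pi_s_1 + 1/2*pi_s_2 + 1/4*pi_s_3
  pi_s_2 = 1/4*pi_s_1 + 3/8*pi_s_2 + 1/2*pi_s_3
  pi_s_3 = 1/8*pi_s_1 + 1/8*pi_s_2 + 1/4*pi_s_3
with normalization: pi_s_1 + pi_s_2 + pi_s_3 = 1.

Using the first 2 balance equations plus normalization, the linear system A*pi = b is:
  [-3/8, 1/2, 1/4] . pi = 0
  [1/4, -5/8, 1/2] . pi = 0
  [1, 1, 1] . pi = 1

Solving yields:
  pi_s_1 = 26/49
  pi_s_2 = 16/49
  pi_s_3 = 1/7

Verification (pi * P):
  26/49*5/8 + 16/49*1/2 + 1/7*1/4 = 26/49 = pi_s_1  (ok)
  26/49*1/4 + 16/49*3/8 + 1/7*1/2 = 16/49 = pi_s_2  (ok)
  26/49*1/8 + 16/49*1/8 + 1/7*1/4 = 1/7 = pi_s_3  (ok)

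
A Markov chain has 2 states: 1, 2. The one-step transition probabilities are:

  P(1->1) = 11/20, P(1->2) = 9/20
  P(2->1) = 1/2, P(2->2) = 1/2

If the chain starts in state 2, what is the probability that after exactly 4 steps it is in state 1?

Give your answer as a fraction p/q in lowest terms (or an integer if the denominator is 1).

Answer: 8421/16000

Derivation:
Computing P^4 by repeated multiplication:
P^1 =
  1: [11/20, 9/20]
  2: [1/2, 1/2]
P^2 =
  1: [211/400, 189/400]
  2: [21/40, 19/40]
P^3 =
  1: [4211/8000, 3789/8000]
  2: [421/800, 379/800]
P^4 =
  1: [84211/160000, 75789/160000]
  2: [8421/16000, 7579/16000]

(P^4)[2 -> 1] = 8421/16000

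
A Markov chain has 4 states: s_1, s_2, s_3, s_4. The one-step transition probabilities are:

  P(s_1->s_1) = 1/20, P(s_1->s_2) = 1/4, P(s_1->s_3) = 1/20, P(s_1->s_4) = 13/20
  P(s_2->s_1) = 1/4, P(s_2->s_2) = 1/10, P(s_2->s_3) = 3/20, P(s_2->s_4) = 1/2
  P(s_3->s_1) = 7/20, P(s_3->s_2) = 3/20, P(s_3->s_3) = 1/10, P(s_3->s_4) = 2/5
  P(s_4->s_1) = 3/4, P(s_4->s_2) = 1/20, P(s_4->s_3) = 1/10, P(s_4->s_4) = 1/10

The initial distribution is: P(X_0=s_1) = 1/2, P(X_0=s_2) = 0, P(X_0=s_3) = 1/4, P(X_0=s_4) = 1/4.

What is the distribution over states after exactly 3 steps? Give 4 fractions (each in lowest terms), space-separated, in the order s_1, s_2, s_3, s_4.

Answer: 2829/8000 2403/16000 1363/16000 411/1000

Derivation:
Propagating the distribution step by step (d_{t+1} = d_t * P):
d_0 = (s_1=1/2, s_2=0, s_3=1/4, s_4=1/4)
  d_1[s_1] = 1/2*1/20 + 0*1/4 + 1/4*7/20 + 1/4*3/4 = 3/10
  d_1[s_2] = 1/2*1/4 + 0*1/10 + 1/4*3/20 + 1/4*1/20 = 7/40
  d_1[s_3] = 1/2*1/20 + 0*3/20 + 1/4*1/10 + 1/4*1/10 = 3/40
  d_1[s_4] = 1/2*13/20 + 0*1/2 + 1/4*2/5 + 1/4*1/10 = 9/20
d_1 = (s_1=3/10, s_2=7/40, s_3=3/40, s_4=9/20)
  d_2[s_1] = 3/10*1/20 + 7/40*1/4 + 3/40*7/20 + 9/20*3/4 = 169/400
  d_2[s_2] = 3/10*1/4 + 7/40*1/10 + 3/40*3/20 + 9/20*1/20 = 101/800
  d_2[s_3] = 3/10*1/20 + 7/40*3/20 + 3/40*1/10 + 9/20*1/10 = 3/32
  d_2[s_4] = 3/10*13/20 + 7/40*1/2 + 3/40*2/5 + 9/20*1/10 = 143/400
d_2 = (s_1=169/400, s_2=101/800, s_3=3/32, s_4=143/400)
  d_3[s_1] = 169/400*1/20 + 101/800*1/4 + 3/32*7/20 + 143/400*3/4 = 2829/8000
  d_3[s_2] = 169/400*1/4 + 101/800*1/10 + 3/32*3/20 + 143/400*1/20 = 2403/16000
  d_3[s_3] = 169/400*1/20 + 101/800*3/20 + 3/32*1/10 + 143/400*1/10 = 1363/16000
  d_3[s_4] = 169/400*13/20 + 101/800*1/2 + 3/32*2/5 + 143/400*1/10 = 411/1000
d_3 = (s_1=2829/8000, s_2=2403/16000, s_3=1363/16000, s_4=411/1000)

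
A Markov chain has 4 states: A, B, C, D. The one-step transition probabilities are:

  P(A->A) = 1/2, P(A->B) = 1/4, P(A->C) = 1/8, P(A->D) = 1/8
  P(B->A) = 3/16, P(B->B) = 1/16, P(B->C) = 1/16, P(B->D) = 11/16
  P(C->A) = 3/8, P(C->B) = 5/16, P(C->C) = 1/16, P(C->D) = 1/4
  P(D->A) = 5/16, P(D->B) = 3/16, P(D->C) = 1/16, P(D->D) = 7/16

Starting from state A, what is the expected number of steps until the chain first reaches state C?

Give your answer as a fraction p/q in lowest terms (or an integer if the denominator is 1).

Let h_i = expected steps to first reach C from state i.
Boundary: h_C = 0.
First-step equations for the other states:
  h_A = 1 + 1/2*h_A + 1/4*h_B + 1/8*h_C + 1/8*h_D
  h_B = 1 + 3/16*h_A + 1/16*h_B + 1/16*h_C + 11/16*h_D
  h_D = 1 + 5/16*h_A + 3/16*h_B + 1/16*h_C + 7/16*h_D

Substituting h_C = 0 and rearranging gives the linear system (I - Q) h = 1:
  [1/2, -1/4, -1/8] . (h_A, h_B, h_D) = 1
  [-3/16, 15/16, -11/16] . (h_A, h_B, h_D) = 1
  [-5/16, -3/16, 9/16] . (h_A, h_B, h_D) = 1

Solving yields:
  h_A = 109/10
  h_B = 119/10
  h_D = 59/5

Starting state is A, so the expected hitting time is h_A = 109/10.

Answer: 109/10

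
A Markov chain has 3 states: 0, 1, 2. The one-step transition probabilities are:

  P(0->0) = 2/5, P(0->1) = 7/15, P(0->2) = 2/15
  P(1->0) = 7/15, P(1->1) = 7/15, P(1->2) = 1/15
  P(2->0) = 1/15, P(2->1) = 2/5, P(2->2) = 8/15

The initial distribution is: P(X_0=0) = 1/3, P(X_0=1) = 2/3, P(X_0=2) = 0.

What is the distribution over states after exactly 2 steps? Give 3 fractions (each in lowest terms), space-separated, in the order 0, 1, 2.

Propagating the distribution step by step (d_{t+1} = d_t * P):
d_0 = (0=1/3, 1=2/3, 2=0)
  d_1[0] = 1/3*2/5 + 2/3*7/15 + 0*1/15 = 4/9
  d_1[1] = 1/3*7/15 + 2/3*7/15 + 0*2/5 = 7/15
  d_1[2] = 1/3*2/15 + 2/3*1/15 + 0*8/15 = 4/45
d_1 = (0=4/9, 1=7/15, 2=4/45)
  d_2[0] = 4/9*2/5 + 7/15*7/15 + 4/45*1/15 = 271/675
  d_2[1] = 4/9*7/15 + 7/15*7/15 + 4/45*2/5 = 311/675
  d_2[2] = 4/9*2/15 + 7/15*1/15 + 4/45*8/15 = 31/225
d_2 = (0=271/675, 1=311/675, 2=31/225)

Answer: 271/675 311/675 31/225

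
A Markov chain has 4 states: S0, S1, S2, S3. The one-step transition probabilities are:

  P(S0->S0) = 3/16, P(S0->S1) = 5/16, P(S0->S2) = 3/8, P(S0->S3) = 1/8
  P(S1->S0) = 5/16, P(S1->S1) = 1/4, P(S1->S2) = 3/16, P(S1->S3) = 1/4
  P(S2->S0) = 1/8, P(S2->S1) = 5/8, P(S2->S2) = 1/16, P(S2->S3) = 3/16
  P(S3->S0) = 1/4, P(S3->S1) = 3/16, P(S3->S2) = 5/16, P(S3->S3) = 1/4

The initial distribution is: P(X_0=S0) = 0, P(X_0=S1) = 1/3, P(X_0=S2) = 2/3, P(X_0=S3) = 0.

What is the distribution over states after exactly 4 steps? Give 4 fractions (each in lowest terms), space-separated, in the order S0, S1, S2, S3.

Answer: 7477/32768 22205/65536 22159/98304 40813/196608

Derivation:
Propagating the distribution step by step (d_{t+1} = d_t * P):
d_0 = (S0=0, S1=1/3, S2=2/3, S3=0)
  d_1[S0] = 0*3/16 + 1/3*5/16 + 2/3*1/8 + 0*1/4 = 3/16
  d_1[S1] = 0*5/16 + 1/3*1/4 + 2/3*5/8 + 0*3/16 = 1/2
  d_1[S2] = 0*3/8 + 1/3*3/16 + 2/3*1/16 + 0*5/16 = 5/48
  d_1[S3] = 0*1/8 + 1/3*1/4 + 2/3*3/16 + 0*1/4 = 5/24
d_1 = (S0=3/16, S1=1/2, S2=5/48, S3=5/24)
  d_2[S0] = 3/16*3/16 + 1/2*5/16 + 5/48*1/8 + 5/24*1/4 = 197/768
  d_2[S1] = 3/16*5/16 + 1/2*1/4 + 5/48*5/8 + 5/24*3/16 = 221/768
  d_2[S2] = 3/16*3/8 + 1/2*3/16 + 5/48*1/16 + 5/24*5/16 = 181/768
  d_2[S3] = 3/16*1/8 + 1/2*1/4 + 5/48*3/16 + 5/24*1/4 = 169/768
d_2 = (S0=197/768, S1=221/768, S2=181/768, S3=169/768)
  d_3[S0] = 197/768*3/16 + 221/768*5/16 + 181/768*1/8 + 169/768*1/4 = 1367/6144
  d_3[S1] = 197/768*5/16 + 221/768*1/4 + 181/768*5/8 + 169/768*3/16 = 2093/6144
  d_3[S2] = 197/768*3/8 + 221/768*3/16 + 181/768*1/16 + 169/768*5/16 = 957/4096
  d_3[S3] = 197/768*1/8 + 221/768*1/4 + 181/768*3/16 + 169/768*1/4 = 2497/12288
d_3 = (S0=1367/6144, S1=2093/6144, S2=957/4096, S3=2497/12288)
  d_4[S0] = 1367/6144*3/16 + 2093/6144*5/16 + 957/4096*1/8 + 2497/12288*1/4 = 7477/32768
  d_4[S1] = 1367/6144*5/16 + 2093/6144*1/4 + 957/4096*5/8 + 2497/12288*3/16 = 22205/65536
  d_4[S2] = 1367/6144*3/8 + 2093/6144*3/16 + 957/4096*1/16 + 2497/12288*5/16 = 22159/98304
  d_4[S3] = 1367/6144*1/8 + 2093/6144*1/4 + 957/4096*3/16 + 2497/12288*1/4 = 40813/196608
d_4 = (S0=7477/32768, S1=22205/65536, S2=22159/98304, S3=40813/196608)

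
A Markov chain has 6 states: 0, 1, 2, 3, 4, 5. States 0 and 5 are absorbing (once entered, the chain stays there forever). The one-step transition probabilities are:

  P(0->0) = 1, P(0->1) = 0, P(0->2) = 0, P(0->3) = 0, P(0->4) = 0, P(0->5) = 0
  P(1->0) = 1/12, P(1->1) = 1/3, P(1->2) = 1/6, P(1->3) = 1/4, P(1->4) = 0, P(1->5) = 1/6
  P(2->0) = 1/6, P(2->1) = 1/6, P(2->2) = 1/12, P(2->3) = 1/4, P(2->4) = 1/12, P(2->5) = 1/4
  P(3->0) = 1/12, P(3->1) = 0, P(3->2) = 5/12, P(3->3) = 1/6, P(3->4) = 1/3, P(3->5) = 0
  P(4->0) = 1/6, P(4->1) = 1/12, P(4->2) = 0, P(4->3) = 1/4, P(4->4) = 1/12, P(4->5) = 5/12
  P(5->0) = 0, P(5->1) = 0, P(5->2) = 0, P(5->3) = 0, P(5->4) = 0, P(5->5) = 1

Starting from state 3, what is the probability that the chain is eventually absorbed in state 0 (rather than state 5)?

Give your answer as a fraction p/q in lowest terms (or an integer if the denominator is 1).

Answer: 2729/6271

Derivation:
Let a_i = P(absorbed in 0 | start in state i).
Boundary conditions: a_0 = 1, a_5 = 0.
For each transient state i, a_i = sum_j P(i->j) * a_j:
  a_1 = 1/12*a_0 + 1/3*a_1 + 1/6*a_2 + 1/4*a_3 + 0*a_4 + 1/6*a_5
  a_2 = 1/6*a_0 + 1/6*a_1 + 1/12*a_2 + 1/4*a_3 + 1/12*a_4 + 1/4*a_5
  a_3 = 1/12*a_0 + 0*a_1 + 5/12*a_2 + 1/6*a_3 + 1/3*a_4 + 0*a_5
  a_4 = 1/6*a_0 + 1/12*a_1 + 0*a_2 + 1/4*a_3 + 1/12*a_4 + 5/12*a_5

Substituting a_0 = 1 and a_5 = 0, rearrange to (I - Q) a = r where r[i] = P(i -> 0):
  [2/3, -1/6, -1/4, 0] . (a_1, a_2, a_3, a_4) = 1/12
  [-1/6, 11/12, -1/4, -1/12] . (a_1, a_2, a_3, a_4) = 1/6
  [0, -5/12, 5/6, -1/3] . (a_1, a_2, a_3, a_4) = 1/12
  [-1/12, 0, -1/4, 11/12] . (a_1, a_2, a_3, a_4) = 1/6

Solving yields:
  a_1 = 2437/6271
  a_2 = 2519/6271
  a_3 = 2729/6271
  a_4 = 2106/6271

Starting state is 3, so the absorption probability is a_3 = 2729/6271.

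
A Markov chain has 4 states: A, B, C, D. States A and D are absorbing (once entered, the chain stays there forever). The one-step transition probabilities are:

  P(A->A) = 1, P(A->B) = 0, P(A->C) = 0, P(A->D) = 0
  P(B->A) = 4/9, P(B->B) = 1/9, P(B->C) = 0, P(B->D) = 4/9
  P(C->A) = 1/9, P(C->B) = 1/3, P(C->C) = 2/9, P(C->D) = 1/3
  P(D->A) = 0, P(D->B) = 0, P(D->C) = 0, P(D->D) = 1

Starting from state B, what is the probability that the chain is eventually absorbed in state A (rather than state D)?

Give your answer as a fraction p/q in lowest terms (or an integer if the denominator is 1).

Let a_i = P(absorbed in A | start in state i).
Boundary conditions: a_A = 1, a_D = 0.
For each transient state i, a_i = sum_j P(i->j) * a_j:
  a_B = 4/9*a_A + 1/9*a_B + 0*a_C + 4/9*a_D
  a_C = 1/9*a_A + 1/3*a_B + 2/9*a_C + 1/3*a_D

Substituting a_A = 1 and a_D = 0, rearrange to (I - Q) a = r where r[i] = P(i -> A):
  [8/9, 0] . (a_B, a_C) = 4/9
  [-1/3, 7/9] . (a_B, a_C) = 1/9

Solving yields:
  a_B = 1/2
  a_C = 5/14

Starting state is B, so the absorption probability is a_B = 1/2.

Answer: 1/2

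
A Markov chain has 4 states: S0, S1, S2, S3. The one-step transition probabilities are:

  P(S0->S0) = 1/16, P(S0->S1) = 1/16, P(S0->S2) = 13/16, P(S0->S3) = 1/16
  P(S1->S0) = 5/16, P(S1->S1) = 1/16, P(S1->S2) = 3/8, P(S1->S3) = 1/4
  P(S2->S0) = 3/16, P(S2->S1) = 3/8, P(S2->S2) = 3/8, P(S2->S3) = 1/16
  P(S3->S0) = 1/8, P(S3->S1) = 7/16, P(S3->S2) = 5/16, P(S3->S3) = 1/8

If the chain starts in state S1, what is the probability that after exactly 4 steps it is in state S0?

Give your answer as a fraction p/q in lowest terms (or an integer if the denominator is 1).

Computing P^4 by repeated multiplication:
P^1 =
  S0: [1/16, 1/16, 13/16, 1/16]
  S1: [5/16, 1/16, 3/8, 1/4]
  S2: [3/16, 3/8, 3/8, 1/16]
  S3: [1/8, 7/16, 5/16, 1/8]
P^2 =
  S0: [47/256, 87/256, 51/128, 5/64]
  S1: [9/64, 35/128, 127/256, 23/256]
  S2: [53/256, 13/64, 29/64, 35/256]
  S3: [7/32, 53/256, 27/64, 39/256]
P^3 =
  S0: [207/1024, 443/2048, 1845/4096, 537/4096]
  S1: [813/4096, 1029/4096, 1765/4096, 489/4096]
  S2: [731/4096, 523/2048, 117/256, 447/4096]
  S3: [723/4096, 515/2048, 1889/4096, 227/2048]
P^4 =
  S0: [11867/65536, 16543/65536, 29835/65536, 7291/65536]
  S1: [12231/65536, 15855/65536, 14889/32768, 959/8192]
  S2: [12471/65536, 8069/32768, 14623/32768, 7681/65536]
  S3: [389/2048, 16265/65536, 29183/65536, 955/8192]

(P^4)[S1 -> S0] = 12231/65536

Answer: 12231/65536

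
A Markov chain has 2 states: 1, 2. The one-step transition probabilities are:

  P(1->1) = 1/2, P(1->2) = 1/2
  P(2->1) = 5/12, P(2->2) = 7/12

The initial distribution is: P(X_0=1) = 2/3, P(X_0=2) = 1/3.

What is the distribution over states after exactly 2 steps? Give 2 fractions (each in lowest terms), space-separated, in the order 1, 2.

Answer: 197/432 235/432

Derivation:
Propagating the distribution step by step (d_{t+1} = d_t * P):
d_0 = (1=2/3, 2=1/3)
  d_1[1] = 2/3*1/2 + 1/3*5/12 = 17/36
  d_1[2] = 2/3*1/2 + 1/3*7/12 = 19/36
d_1 = (1=17/36, 2=19/36)
  d_2[1] = 17/36*1/2 + 19/36*5/12 = 197/432
  d_2[2] = 17/36*1/2 + 19/36*7/12 = 235/432
d_2 = (1=197/432, 2=235/432)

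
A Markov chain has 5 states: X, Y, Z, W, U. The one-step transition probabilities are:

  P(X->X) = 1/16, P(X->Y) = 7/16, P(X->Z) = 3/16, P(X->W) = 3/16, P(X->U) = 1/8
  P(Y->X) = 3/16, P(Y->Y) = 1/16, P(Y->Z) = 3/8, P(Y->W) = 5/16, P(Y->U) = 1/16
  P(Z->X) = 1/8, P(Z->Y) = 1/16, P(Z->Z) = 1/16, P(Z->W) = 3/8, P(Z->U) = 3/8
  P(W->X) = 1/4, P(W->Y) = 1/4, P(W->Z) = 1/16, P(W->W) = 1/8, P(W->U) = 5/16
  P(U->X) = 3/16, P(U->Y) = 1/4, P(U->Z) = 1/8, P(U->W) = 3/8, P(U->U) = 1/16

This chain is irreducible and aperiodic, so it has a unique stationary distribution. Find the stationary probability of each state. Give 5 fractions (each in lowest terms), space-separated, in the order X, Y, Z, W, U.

The stationary distribution satisfies pi = pi * P, i.e.:
  pi_X = 1/16*pi_X + 3/16*pi_Y + 1/8*pi_Z + 1/4*pi_W + 3/16*pi_U
  pi_Y = 7/16*pi_X + 1/16*pi_Y + 1/16*pi_Z + 1/4*pi_W + 1/4*pi_U
  pi_Z = 3/16*pi_X + 3/8*pi_Y + 1/16*pi_Z + 1/16*pi_W + 1/8*pi_U
  pi_W = 3/16*pi_X + 5/16*pi_Y + 3/8*pi_Z + 1/8*pi_W + 3/8*pi_U
  pi_U = 1/8*pi_X + 1/16*pi_Y + 3/8*pi_Z + 5/16*pi_W + 1/16*pi_U
with normalization: pi_X + pi_Y + pi_Z + pi_W + pi_U = 1.

Using the first 4 balance equations plus normalization, the linear system A*pi = b is:
  [-15/16, 3/16, 1/8, 1/4, 3/16] . pi = 0
  [7/16, -15/16, 1/16, 1/4, 1/4] . pi = 0
  [3/16, 3/8, -15/16, 1/16, 1/8] . pi = 0
  [3/16, 5/16, 3/8, -7/8, 3/8] . pi = 0
  [1, 1, 1, 1, 1] . pi = 1

Solving yields:
  pi_X = 21087/122387
  pi_Y = 25961/122387
  pi_Z = 19850/122387
  pi_W = 32255/122387
  pi_U = 23234/122387

Verification (pi * P):
  21087/122387*1/16 + 25961/122387*3/16 + 19850/122387*1/8 + 32255/122387*1/4 + 23234/122387*3/16 = 21087/122387 = pi_X  (ok)
  21087/122387*7/16 + 25961/122387*1/16 + 19850/122387*1/16 + 32255/122387*1/4 + 23234/122387*1/4 = 25961/122387 = pi_Y  (ok)
  21087/122387*3/16 + 25961/122387*3/8 + 19850/122387*1/16 + 32255/122387*1/16 + 23234/122387*1/8 = 19850/122387 = pi_Z  (ok)
  21087/122387*3/16 + 25961/122387*5/16 + 19850/122387*3/8 + 32255/122387*1/8 + 23234/122387*3/8 = 32255/122387 = pi_W  (ok)
  21087/122387*1/8 + 25961/122387*1/16 + 19850/122387*3/8 + 32255/122387*5/16 + 23234/122387*1/16 = 23234/122387 = pi_U  (ok)

Answer: 21087/122387 25961/122387 19850/122387 32255/122387 23234/122387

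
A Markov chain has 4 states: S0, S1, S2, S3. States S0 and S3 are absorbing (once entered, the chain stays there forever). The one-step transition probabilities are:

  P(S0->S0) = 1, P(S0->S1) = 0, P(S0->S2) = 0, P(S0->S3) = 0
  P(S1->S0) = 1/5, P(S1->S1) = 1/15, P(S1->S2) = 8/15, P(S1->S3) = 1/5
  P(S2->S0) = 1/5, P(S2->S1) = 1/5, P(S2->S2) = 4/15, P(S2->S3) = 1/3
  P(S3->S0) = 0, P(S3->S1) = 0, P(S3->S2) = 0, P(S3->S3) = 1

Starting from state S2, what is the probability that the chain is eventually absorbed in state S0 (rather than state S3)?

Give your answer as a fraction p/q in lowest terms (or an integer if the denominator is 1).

Let a_i = P(absorbed in S0 | start in state i).
Boundary conditions: a_S0 = 1, a_S3 = 0.
For each transient state i, a_i = sum_j P(i->j) * a_j:
  a_S1 = 1/5*a_S0 + 1/15*a_S1 + 8/15*a_S2 + 1/5*a_S3
  a_S2 = 1/5*a_S0 + 1/5*a_S1 + 4/15*a_S2 + 1/3*a_S3

Substituting a_S0 = 1 and a_S3 = 0, rearrange to (I - Q) a = r where r[i] = P(i -> S0):
  [14/15, -8/15] . (a_S1, a_S2) = 1/5
  [-1/5, 11/15] . (a_S1, a_S2) = 1/5

Solving yields:
  a_S1 = 57/130
  a_S2 = 51/130

Starting state is S2, so the absorption probability is a_S2 = 51/130.

Answer: 51/130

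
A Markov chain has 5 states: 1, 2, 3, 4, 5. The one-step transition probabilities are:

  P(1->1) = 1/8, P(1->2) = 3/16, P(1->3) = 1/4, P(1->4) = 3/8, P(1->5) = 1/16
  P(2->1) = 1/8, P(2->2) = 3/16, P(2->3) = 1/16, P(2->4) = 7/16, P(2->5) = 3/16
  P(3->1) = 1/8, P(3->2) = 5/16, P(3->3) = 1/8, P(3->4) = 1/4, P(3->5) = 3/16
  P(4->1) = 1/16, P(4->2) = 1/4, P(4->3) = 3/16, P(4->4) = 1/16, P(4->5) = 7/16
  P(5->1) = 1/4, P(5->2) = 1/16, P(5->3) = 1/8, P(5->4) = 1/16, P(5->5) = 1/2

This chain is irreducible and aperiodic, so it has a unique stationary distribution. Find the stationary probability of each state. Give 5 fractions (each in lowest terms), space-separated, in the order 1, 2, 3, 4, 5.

Answer: 1125/7394 5941/33273 9691/66546 2266/11091 3542/11091

Derivation:
The stationary distribution satisfies pi = pi * P, i.e.:
  pi_1 = 1/8*pi_1 + 1/8*pi_2 + 1/8*pi_3 + 1/16*pi_4 + 1/4*pi_5
  pi_2 = 3/16*pi_1 + 3/16*pi_2 + 5/16*pi_3 + 1/4*pi_4 + 1/16*pi_5
  pi_3 = 1/4*pi_1 + 1/16*pi_2 + 1/8*pi_3 + 3/16*pi_4 + 1/8*pi_5
  pi_4 = 3/8*pi_1 + 7/16*pi_2 + 1/4*pi_3 + 1/16*pi_4 + 1/16*pi_5
  pi_5 = 1/16*pi_1 + 3/16*pi_2 + 3/16*pi_3 + 7/16*pi_4 + 1/2*pi_5
with normalization: pi_1 + pi_2 + pi_3 + pi_4 + pi_5 = 1.

Using the first 4 balance equations plus normalization, the linear system A*pi = b is:
  [-7/8, 1/8, 1/8, 1/16, 1/4] . pi = 0
  [3/16, -13/16, 5/16, 1/4, 1/16] . pi = 0
  [1/4, 1/16, -7/8, 3/16, 1/8] . pi = 0
  [3/8, 7/16, 1/4, -15/16, 1/16] . pi = 0
  [1, 1, 1, 1, 1] . pi = 1

Solving yields:
  pi_1 = 1125/7394
  pi_2 = 5941/33273
  pi_3 = 9691/66546
  pi_4 = 2266/11091
  pi_5 = 3542/11091

Verification (pi * P):
  1125/7394*1/8 + 5941/33273*1/8 + 9691/66546*1/8 + 2266/11091*1/16 + 3542/11091*1/4 = 1125/7394 = pi_1  (ok)
  1125/7394*3/16 + 5941/33273*3/16 + 9691/66546*5/16 + 2266/11091*1/4 + 3542/11091*1/16 = 5941/33273 = pi_2  (ok)
  1125/7394*1/4 + 5941/33273*1/16 + 9691/66546*1/8 + 2266/11091*3/16 + 3542/11091*1/8 = 9691/66546 = pi_3  (ok)
  1125/7394*3/8 + 5941/33273*7/16 + 9691/66546*1/4 + 2266/11091*1/16 + 3542/11091*1/16 = 2266/11091 = pi_4  (ok)
  1125/7394*1/16 + 5941/33273*3/16 + 9691/66546*3/16 + 2266/11091*7/16 + 3542/11091*1/2 = 3542/11091 = pi_5  (ok)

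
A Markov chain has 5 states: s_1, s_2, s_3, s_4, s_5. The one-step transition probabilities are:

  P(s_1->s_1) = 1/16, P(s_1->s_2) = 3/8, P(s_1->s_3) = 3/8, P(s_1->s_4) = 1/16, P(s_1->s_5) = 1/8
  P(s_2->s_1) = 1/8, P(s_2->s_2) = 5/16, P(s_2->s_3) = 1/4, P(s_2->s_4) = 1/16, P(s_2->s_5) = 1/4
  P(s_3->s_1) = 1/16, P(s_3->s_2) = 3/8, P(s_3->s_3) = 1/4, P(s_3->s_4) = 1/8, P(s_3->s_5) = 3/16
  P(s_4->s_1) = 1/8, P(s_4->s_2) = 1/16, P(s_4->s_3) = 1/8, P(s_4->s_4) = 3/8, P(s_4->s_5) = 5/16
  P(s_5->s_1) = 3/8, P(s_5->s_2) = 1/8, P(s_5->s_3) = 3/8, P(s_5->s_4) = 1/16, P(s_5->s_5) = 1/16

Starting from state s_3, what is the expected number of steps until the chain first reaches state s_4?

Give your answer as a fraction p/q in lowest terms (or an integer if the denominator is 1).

Let h_i = expected steps to first reach s_4 from state i.
Boundary: h_s_4 = 0.
First-step equations for the other states:
  h_s_1 = 1 + 1/16*h_s_1 + 3/8*h_s_2 + 3/8*h_s_3 + 1/16*h_s_4 + 1/8*h_s_5
  h_s_2 = 1 + 1/8*h_s_1 + 5/16*h_s_2 + 1/4*h_s_3 + 1/16*h_s_4 + 1/4*h_s_5
  h_s_3 = 1 + 1/16*h_s_1 + 3/8*h_s_2 + 1/4*h_s_3 + 1/8*h_s_4 + 3/16*h_s_5
  h_s_5 = 1 + 3/8*h_s_1 + 1/8*h_s_2 + 3/8*h_s_3 + 1/16*h_s_4 + 1/16*h_s_5

Substituting h_s_4 = 0 and rearranging gives the linear system (I - Q) h = 1:
  [15/16, -3/8, -3/8, -1/8] . (h_s_1, h_s_2, h_s_3, h_s_5) = 1
  [-1/8, 11/16, -1/4, -1/4] . (h_s_1, h_s_2, h_s_3, h_s_5) = 1
  [-1/16, -3/8, 3/4, -3/16] . (h_s_1, h_s_2, h_s_3, h_s_5) = 1
  [-3/8, -1/8, -3/8, 15/16] . (h_s_1, h_s_2, h_s_3, h_s_5) = 1

Solving yields:
  h_s_1 = 21352/1733
  h_s_2 = 21488/1733
  h_s_3 = 20164/1733
  h_s_5 = 21320/1733

Starting state is s_3, so the expected hitting time is h_s_3 = 20164/1733.

Answer: 20164/1733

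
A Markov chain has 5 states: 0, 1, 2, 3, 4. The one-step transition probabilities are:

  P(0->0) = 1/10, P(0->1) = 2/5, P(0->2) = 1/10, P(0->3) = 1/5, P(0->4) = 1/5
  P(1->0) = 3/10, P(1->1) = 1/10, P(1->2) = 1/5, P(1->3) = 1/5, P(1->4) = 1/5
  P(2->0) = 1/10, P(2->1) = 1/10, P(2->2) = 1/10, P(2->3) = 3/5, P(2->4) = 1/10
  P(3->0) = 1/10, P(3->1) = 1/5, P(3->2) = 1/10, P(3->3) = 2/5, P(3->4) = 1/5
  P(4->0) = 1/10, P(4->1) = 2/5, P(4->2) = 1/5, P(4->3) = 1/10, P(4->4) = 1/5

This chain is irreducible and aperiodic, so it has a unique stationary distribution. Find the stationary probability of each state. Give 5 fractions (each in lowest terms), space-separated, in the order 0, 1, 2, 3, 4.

Answer: 1579/10826 1241/5413 766/5413 3221/10826 1006/5413

Derivation:
The stationary distribution satisfies pi = pi * P, i.e.:
  pi_0 = 1/10*pi_0 + 3/10*pi_1 + 1/10*pi_2 + 1/10*pi_3 + 1/10*pi_4
  pi_1 = 2/5*pi_0 + 1/10*pi_1 + 1/10*pi_2 + 1/5*pi_3 + 2/5*pi_4
  pi_2 = 1/10*pi_0 + 1/5*pi_1 + 1/10*pi_2 + 1/10*pi_3 + 1/5*pi_4
  pi_3 = 1/5*pi_0 + 1/5*pi_1 + 3/5*pi_2 + 2/5*pi_3 + 1/10*pi_4
  pi_4 = 1/5*pi_0 + 1/5*pi_1 + 1/10*pi_2 + 1/5*pi_3 + 1/5*pi_4
with normalization: pi_0 + pi_1 + pi_2 + pi_3 + pi_4 = 1.

Using the first 4 balance equations plus normalization, the linear system A*pi = b is:
  [-9/10, 3/10, 1/10, 1/10, 1/10] . pi = 0
  [2/5, -9/10, 1/10, 1/5, 2/5] . pi = 0
  [1/10, 1/5, -9/10, 1/10, 1/5] . pi = 0
  [1/5, 1/5, 3/5, -3/5, 1/10] . pi = 0
  [1, 1, 1, 1, 1] . pi = 1

Solving yields:
  pi_0 = 1579/10826
  pi_1 = 1241/5413
  pi_2 = 766/5413
  pi_3 = 3221/10826
  pi_4 = 1006/5413

Verification (pi * P):
  1579/10826*1/10 + 1241/5413*3/10 + 766/5413*1/10 + 3221/10826*1/10 + 1006/5413*1/10 = 1579/10826 = pi_0  (ok)
  1579/10826*2/5 + 1241/5413*1/10 + 766/5413*1/10 + 3221/10826*1/5 + 1006/5413*2/5 = 1241/5413 = pi_1  (ok)
  1579/10826*1/10 + 1241/5413*1/5 + 766/5413*1/10 + 3221/10826*1/10 + 1006/5413*1/5 = 766/5413 = pi_2  (ok)
  1579/10826*1/5 + 1241/5413*1/5 + 766/5413*3/5 + 3221/10826*2/5 + 1006/5413*1/10 = 3221/10826 = pi_3  (ok)
  1579/10826*1/5 + 1241/5413*1/5 + 766/5413*1/10 + 3221/10826*1/5 + 1006/5413*1/5 = 1006/5413 = pi_4  (ok)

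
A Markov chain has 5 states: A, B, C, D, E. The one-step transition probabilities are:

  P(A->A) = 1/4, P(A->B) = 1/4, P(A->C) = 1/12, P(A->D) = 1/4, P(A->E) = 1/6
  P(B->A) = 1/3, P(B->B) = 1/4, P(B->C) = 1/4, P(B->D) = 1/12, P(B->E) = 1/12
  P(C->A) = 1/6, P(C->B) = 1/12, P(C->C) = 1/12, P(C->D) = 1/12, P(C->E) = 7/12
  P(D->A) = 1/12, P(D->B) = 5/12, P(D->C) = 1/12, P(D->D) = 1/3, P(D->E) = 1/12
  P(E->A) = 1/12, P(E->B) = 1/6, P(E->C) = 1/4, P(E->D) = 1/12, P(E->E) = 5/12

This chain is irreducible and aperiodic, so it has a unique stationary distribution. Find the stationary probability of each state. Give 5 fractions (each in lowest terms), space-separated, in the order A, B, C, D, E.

The stationary distribution satisfies pi = pi * P, i.e.:
  pi_A = 1/4*pi_A + 1/3*pi_B + 1/6*pi_C + 1/12*pi_D + 1/12*pi_E
  pi_B = 1/4*pi_A + 1/4*pi_B + 1/12*pi_C + 5/12*pi_D + 1/6*pi_E
  pi_C = 1/12*pi_A + 1/4*pi_B + 1/12*pi_C + 1/12*pi_D + 1/4*pi_E
  pi_D = 1/4*pi_A + 1/12*pi_B + 1/12*pi_C + 1/3*pi_D + 1/12*pi_E
  pi_E = 1/6*pi_A + 1/12*pi_B + 7/12*pi_C + 1/12*pi_D + 5/12*pi_E
with normalization: pi_A + pi_B + pi_C + pi_D + pi_E = 1.

Using the first 4 balance equations plus normalization, the linear system A*pi = b is:
  [-3/4, 1/3, 1/6, 1/12, 1/12] . pi = 0
  [1/4, -3/4, 1/12, 5/12, 1/6] . pi = 0
  [1/12, 1/4, -11/12, 1/12, 1/4] . pi = 0
  [1/4, 1/12, 1/12, -2/3, 1/12] . pi = 0
  [1, 1, 1, 1, 1] . pi = 1

Solving yields:
  pi_A = 1234/6703
  pi_B = 3015/13406
  pi_C = 2229/13406
  pi_D = 1019/6703
  pi_E = 1828/6703

Verification (pi * P):
  1234/6703*1/4 + 3015/13406*1/3 + 2229/13406*1/6 + 1019/6703*1/12 + 1828/6703*1/12 = 1234/6703 = pi_A  (ok)
  1234/6703*1/4 + 3015/13406*1/4 + 2229/13406*1/12 + 1019/6703*5/12 + 1828/6703*1/6 = 3015/13406 = pi_B  (ok)
  1234/6703*1/12 + 3015/13406*1/4 + 2229/13406*1/12 + 1019/6703*1/12 + 1828/6703*1/4 = 2229/13406 = pi_C  (ok)
  1234/6703*1/4 + 3015/13406*1/12 + 2229/13406*1/12 + 1019/6703*1/3 + 1828/6703*1/12 = 1019/6703 = pi_D  (ok)
  1234/6703*1/6 + 3015/13406*1/12 + 2229/13406*7/12 + 1019/6703*1/12 + 1828/6703*5/12 = 1828/6703 = pi_E  (ok)

Answer: 1234/6703 3015/13406 2229/13406 1019/6703 1828/6703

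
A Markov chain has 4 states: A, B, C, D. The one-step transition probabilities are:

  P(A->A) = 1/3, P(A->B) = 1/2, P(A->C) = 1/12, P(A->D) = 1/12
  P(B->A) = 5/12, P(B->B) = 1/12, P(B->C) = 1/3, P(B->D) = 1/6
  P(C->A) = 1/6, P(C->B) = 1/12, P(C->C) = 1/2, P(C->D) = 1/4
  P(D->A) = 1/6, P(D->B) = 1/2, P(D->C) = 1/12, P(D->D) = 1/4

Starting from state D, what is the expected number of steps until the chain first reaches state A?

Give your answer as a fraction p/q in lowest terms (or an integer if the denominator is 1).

Let h_i = expected steps to first reach A from state i.
Boundary: h_A = 0.
First-step equations for the other states:
  h_B = 1 + 5/12*h_A + 1/12*h_B + 1/3*h_C + 1/6*h_D
  h_C = 1 + 1/6*h_A + 1/12*h_B + 1/2*h_C + 1/4*h_D
  h_D = 1 + 1/6*h_A + 1/2*h_B + 1/12*h_C + 1/4*h_D

Substituting h_A = 0 and rearranging gives the linear system (I - Q) h = 1:
  [11/12, -1/3, -1/6] . (h_B, h_C, h_D) = 1
  [-1/12, 1/2, -1/4] . (h_B, h_C, h_D) = 1
  [-1/2, -1/12, 3/4] . (h_B, h_C, h_D) = 1

Solving yields:
  h_B = 1356/379
  h_C = 1788/379
  h_D = 1608/379

Starting state is D, so the expected hitting time is h_D = 1608/379.

Answer: 1608/379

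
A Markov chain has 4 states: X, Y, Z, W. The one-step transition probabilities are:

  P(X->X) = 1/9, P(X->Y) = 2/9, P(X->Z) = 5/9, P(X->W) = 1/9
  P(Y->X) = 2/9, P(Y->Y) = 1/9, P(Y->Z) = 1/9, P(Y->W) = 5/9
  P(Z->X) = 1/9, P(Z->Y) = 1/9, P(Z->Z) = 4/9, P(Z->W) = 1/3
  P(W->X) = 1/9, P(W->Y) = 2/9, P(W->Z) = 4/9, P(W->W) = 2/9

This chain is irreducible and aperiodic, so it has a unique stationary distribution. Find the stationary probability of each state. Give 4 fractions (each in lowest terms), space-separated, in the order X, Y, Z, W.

The stationary distribution satisfies pi = pi * P, i.e.:
  pi_X = 1/9*pi_X + 2/9*pi_Y + 1/9*pi_Z + 1/9*pi_W
  pi_Y = 2/9*pi_X + 1/9*pi_Y + 1/9*pi_Z + 2/9*pi_W
  pi_Z = 5/9*pi_X + 1/9*pi_Y + 4/9*pi_Z + 4/9*pi_W
  pi_W = 1/9*pi_X + 5/9*pi_Y + 1/3*pi_Z + 2/9*pi_W
with normalization: pi_X + pi_Y + pi_Z + pi_W = 1.

Using the first 3 balance equations plus normalization, the linear system A*pi = b is:
  [-8/9, 2/9, 1/9, 1/9] . pi = 0
  [2/9, -8/9, 1/9, 2/9] . pi = 0
  [5/9, 1/9, -5/9, 4/9] . pi = 0
  [1, 1, 1, 1] . pi = 1

Solving yields:
  pi_X = 101/784
  pi_Y = 125/784
  pi_Z = 159/392
  pi_W = 15/49

Verification (pi * P):
  101/784*1/9 + 125/784*2/9 + 159/392*1/9 + 15/49*1/9 = 101/784 = pi_X  (ok)
  101/784*2/9 + 125/784*1/9 + 159/392*1/9 + 15/49*2/9 = 125/784 = pi_Y  (ok)
  101/784*5/9 + 125/784*1/9 + 159/392*4/9 + 15/49*4/9 = 159/392 = pi_Z  (ok)
  101/784*1/9 + 125/784*5/9 + 159/392*1/3 + 15/49*2/9 = 15/49 = pi_W  (ok)

Answer: 101/784 125/784 159/392 15/49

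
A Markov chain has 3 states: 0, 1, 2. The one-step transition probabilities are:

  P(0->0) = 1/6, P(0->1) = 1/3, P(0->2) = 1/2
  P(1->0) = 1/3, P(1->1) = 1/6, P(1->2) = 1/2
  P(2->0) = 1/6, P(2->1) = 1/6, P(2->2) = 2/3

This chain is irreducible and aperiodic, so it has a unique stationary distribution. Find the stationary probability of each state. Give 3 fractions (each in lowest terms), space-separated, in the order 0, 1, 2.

The stationary distribution satisfies pi = pi * P, i.e.:
  pi_0 = 1/6*pi_0 + 1/3*pi_1 + 1/6*pi_2
  pi_1 = 1/3*pi_0 + 1/6*pi_1 + 1/6*pi_2
  pi_2 = 1/2*pi_0 + 1/2*pi_1 + 2/3*pi_2
with normalization: pi_0 + pi_1 + pi_2 = 1.

Using the first 2 balance equations plus normalization, the linear system A*pi = b is:
  [-5/6, 1/3, 1/6] . pi = 0
  [1/3, -5/6, 1/6] . pi = 0
  [1, 1, 1] . pi = 1

Solving yields:
  pi_0 = 1/5
  pi_1 = 1/5
  pi_2 = 3/5

Verification (pi * P):
  1/5*1/6 + 1/5*1/3 + 3/5*1/6 = 1/5 = pi_0  (ok)
  1/5*1/3 + 1/5*1/6 + 3/5*1/6 = 1/5 = pi_1  (ok)
  1/5*1/2 + 1/5*1/2 + 3/5*2/3 = 3/5 = pi_2  (ok)

Answer: 1/5 1/5 3/5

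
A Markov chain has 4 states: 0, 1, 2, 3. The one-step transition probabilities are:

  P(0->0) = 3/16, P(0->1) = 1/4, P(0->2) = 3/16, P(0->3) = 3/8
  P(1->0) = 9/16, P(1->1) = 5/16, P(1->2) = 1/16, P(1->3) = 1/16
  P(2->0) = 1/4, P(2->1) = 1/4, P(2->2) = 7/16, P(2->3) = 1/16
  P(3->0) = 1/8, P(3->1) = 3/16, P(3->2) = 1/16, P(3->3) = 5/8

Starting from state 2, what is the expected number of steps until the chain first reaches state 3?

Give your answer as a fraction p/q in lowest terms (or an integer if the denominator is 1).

Let h_i = expected steps to first reach 3 from state i.
Boundary: h_3 = 0.
First-step equations for the other states:
  h_0 = 1 + 3/16*h_0 + 1/4*h_1 + 3/16*h_2 + 3/8*h_3
  h_1 = 1 + 9/16*h_0 + 5/16*h_1 + 1/16*h_2 + 1/16*h_3
  h_2 = 1 + 1/4*h_0 + 1/4*h_1 + 7/16*h_2 + 1/16*h_3

Substituting h_3 = 0 and rearranging gives the linear system (I - Q) h = 1:
  [13/16, -1/4, -3/16] . (h_0, h_1, h_2) = 1
  [-9/16, 11/16, -1/16] . (h_0, h_1, h_2) = 1
  [-1/4, -1/4, 9/16] . (h_0, h_1, h_2) = 1

Solving yields:
  h_0 = 576/131
  h_1 = 736/131
  h_2 = 816/131

Starting state is 2, so the expected hitting time is h_2 = 816/131.

Answer: 816/131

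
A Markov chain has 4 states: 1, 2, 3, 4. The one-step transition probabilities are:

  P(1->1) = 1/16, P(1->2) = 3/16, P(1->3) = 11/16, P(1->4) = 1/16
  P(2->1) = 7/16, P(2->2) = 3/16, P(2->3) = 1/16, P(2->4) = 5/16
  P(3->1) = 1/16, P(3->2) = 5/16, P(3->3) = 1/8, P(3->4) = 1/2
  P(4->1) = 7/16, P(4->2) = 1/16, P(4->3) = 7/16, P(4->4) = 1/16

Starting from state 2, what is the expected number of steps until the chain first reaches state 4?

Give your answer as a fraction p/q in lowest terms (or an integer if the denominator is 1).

Let h_i = expected steps to first reach 4 from state i.
Boundary: h_4 = 0.
First-step equations for the other states:
  h_1 = 1 + 1/16*h_1 + 3/16*h_2 + 11/16*h_3 + 1/16*h_4
  h_2 = 1 + 7/16*h_1 + 3/16*h_2 + 1/16*h_3 + 5/16*h_4
  h_3 = 1 + 1/16*h_1 + 5/16*h_2 + 1/8*h_3 + 1/2*h_4

Substituting h_4 = 0 and rearranging gives the linear system (I - Q) h = 1:
  [15/16, -3/16, -11/16] . (h_1, h_2, h_3) = 1
  [-7/16, 13/16, -1/16] . (h_1, h_2, h_3) = 1
  [-1/16, -5/16, 7/8] . (h_1, h_2, h_3) = 1

Solving yields:
  h_1 = 224/61
  h_2 = 208/61
  h_3 = 160/61

Starting state is 2, so the expected hitting time is h_2 = 208/61.

Answer: 208/61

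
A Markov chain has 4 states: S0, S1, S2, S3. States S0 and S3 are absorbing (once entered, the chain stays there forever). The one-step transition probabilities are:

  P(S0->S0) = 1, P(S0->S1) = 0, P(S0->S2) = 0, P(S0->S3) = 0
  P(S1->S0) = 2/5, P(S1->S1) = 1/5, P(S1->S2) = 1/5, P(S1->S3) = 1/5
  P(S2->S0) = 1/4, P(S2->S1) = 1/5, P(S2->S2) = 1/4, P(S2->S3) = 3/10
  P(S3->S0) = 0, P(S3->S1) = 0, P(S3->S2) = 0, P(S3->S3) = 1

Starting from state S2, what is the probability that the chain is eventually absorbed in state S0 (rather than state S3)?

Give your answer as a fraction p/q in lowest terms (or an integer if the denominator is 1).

Let a_i = P(absorbed in S0 | start in state i).
Boundary conditions: a_S0 = 1, a_S3 = 0.
For each transient state i, a_i = sum_j P(i->j) * a_j:
  a_S1 = 2/5*a_S0 + 1/5*a_S1 + 1/5*a_S2 + 1/5*a_S3
  a_S2 = 1/4*a_S0 + 1/5*a_S1 + 1/4*a_S2 + 3/10*a_S3

Substituting a_S0 = 1 and a_S3 = 0, rearrange to (I - Q) a = r where r[i] = P(i -> S0):
  [4/5, -1/5] . (a_S1, a_S2) = 2/5
  [-1/5, 3/4] . (a_S1, a_S2) = 1/4

Solving yields:
  a_S1 = 5/8
  a_S2 = 1/2

Starting state is S2, so the absorption probability is a_S2 = 1/2.

Answer: 1/2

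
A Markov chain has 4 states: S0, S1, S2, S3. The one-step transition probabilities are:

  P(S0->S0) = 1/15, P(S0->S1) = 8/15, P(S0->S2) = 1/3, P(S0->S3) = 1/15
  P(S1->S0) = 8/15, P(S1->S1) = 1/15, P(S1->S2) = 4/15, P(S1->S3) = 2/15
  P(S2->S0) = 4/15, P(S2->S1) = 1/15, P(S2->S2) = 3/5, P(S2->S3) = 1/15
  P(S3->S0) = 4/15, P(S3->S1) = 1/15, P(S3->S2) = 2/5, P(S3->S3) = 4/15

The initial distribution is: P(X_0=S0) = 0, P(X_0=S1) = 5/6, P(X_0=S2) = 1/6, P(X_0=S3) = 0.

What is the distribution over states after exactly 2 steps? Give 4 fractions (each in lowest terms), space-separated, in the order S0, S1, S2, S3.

Answer: 14/75 199/675 571/1350 43/450

Derivation:
Propagating the distribution step by step (d_{t+1} = d_t * P):
d_0 = (S0=0, S1=5/6, S2=1/6, S3=0)
  d_1[S0] = 0*1/15 + 5/6*8/15 + 1/6*4/15 + 0*4/15 = 22/45
  d_1[S1] = 0*8/15 + 5/6*1/15 + 1/6*1/15 + 0*1/15 = 1/15
  d_1[S2] = 0*1/3 + 5/6*4/15 + 1/6*3/5 + 0*2/5 = 29/90
  d_1[S3] = 0*1/15 + 5/6*2/15 + 1/6*1/15 + 0*4/15 = 11/90
d_1 = (S0=22/45, S1=1/15, S2=29/90, S3=11/90)
  d_2[S0] = 22/45*1/15 + 1/15*8/15 + 29/90*4/15 + 11/90*4/15 = 14/75
  d_2[S1] = 22/45*8/15 + 1/15*1/15 + 29/90*1/15 + 11/90*1/15 = 199/675
  d_2[S2] = 22/45*1/3 + 1/15*4/15 + 29/90*3/5 + 11/90*2/5 = 571/1350
  d_2[S3] = 22/45*1/15 + 1/15*2/15 + 29/90*1/15 + 11/90*4/15 = 43/450
d_2 = (S0=14/75, S1=199/675, S2=571/1350, S3=43/450)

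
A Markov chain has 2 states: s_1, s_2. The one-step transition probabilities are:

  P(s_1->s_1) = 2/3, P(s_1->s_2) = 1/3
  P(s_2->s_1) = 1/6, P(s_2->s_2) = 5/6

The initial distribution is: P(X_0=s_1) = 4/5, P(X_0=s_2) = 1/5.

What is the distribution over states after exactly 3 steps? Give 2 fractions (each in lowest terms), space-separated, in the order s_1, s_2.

Propagating the distribution step by step (d_{t+1} = d_t * P):
d_0 = (s_1=4/5, s_2=1/5)
  d_1[s_1] = 4/5*2/3 + 1/5*1/6 = 17/30
  d_1[s_2] = 4/5*1/3 + 1/5*5/6 = 13/30
d_1 = (s_1=17/30, s_2=13/30)
  d_2[s_1] = 17/30*2/3 + 13/30*1/6 = 9/20
  d_2[s_2] = 17/30*1/3 + 13/30*5/6 = 11/20
d_2 = (s_1=9/20, s_2=11/20)
  d_3[s_1] = 9/20*2/3 + 11/20*1/6 = 47/120
  d_3[s_2] = 9/20*1/3 + 11/20*5/6 = 73/120
d_3 = (s_1=47/120, s_2=73/120)

Answer: 47/120 73/120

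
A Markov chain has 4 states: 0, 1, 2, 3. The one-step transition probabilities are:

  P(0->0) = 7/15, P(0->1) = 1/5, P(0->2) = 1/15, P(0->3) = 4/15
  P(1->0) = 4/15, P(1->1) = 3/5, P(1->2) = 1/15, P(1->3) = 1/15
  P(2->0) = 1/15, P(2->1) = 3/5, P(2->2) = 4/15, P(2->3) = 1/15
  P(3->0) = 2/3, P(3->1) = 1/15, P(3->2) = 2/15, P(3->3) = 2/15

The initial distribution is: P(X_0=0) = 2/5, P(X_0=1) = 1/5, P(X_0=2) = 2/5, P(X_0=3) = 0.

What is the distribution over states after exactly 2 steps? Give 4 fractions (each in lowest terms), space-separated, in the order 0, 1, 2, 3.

Answer: 131/375 467/1125 119/1125 146/1125

Derivation:
Propagating the distribution step by step (d_{t+1} = d_t * P):
d_0 = (0=2/5, 1=1/5, 2=2/5, 3=0)
  d_1[0] = 2/5*7/15 + 1/5*4/15 + 2/5*1/15 + 0*2/3 = 4/15
  d_1[1] = 2/5*1/5 + 1/5*3/5 + 2/5*3/5 + 0*1/15 = 11/25
  d_1[2] = 2/5*1/15 + 1/5*1/15 + 2/5*4/15 + 0*2/15 = 11/75
  d_1[3] = 2/5*4/15 + 1/5*1/15 + 2/5*1/15 + 0*2/15 = 11/75
d_1 = (0=4/15, 1=11/25, 2=11/75, 3=11/75)
  d_2[0] = 4/15*7/15 + 11/25*4/15 + 11/75*1/15 + 11/75*2/3 = 131/375
  d_2[1] = 4/15*1/5 + 11/25*3/5 + 11/75*3/5 + 11/75*1/15 = 467/1125
  d_2[2] = 4/15*1/15 + 11/25*1/15 + 11/75*4/15 + 11/75*2/15 = 119/1125
  d_2[3] = 4/15*4/15 + 11/25*1/15 + 11/75*1/15 + 11/75*2/15 = 146/1125
d_2 = (0=131/375, 1=467/1125, 2=119/1125, 3=146/1125)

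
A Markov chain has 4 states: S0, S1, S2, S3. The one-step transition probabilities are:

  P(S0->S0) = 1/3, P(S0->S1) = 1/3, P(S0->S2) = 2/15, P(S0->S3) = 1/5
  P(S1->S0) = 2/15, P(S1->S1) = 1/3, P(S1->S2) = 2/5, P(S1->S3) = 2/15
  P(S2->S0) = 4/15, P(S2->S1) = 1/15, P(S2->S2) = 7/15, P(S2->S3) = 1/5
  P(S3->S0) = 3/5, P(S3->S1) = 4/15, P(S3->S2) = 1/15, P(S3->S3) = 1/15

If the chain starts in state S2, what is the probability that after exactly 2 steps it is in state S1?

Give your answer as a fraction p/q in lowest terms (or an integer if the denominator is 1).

Computing P^2 by repeated multiplication:
P^1 =
  S0: [1/3, 1/3, 2/15, 1/5]
  S1: [2/15, 1/3, 2/5, 2/15]
  S2: [4/15, 1/15, 7/15, 1/5]
  S3: [3/5, 4/15, 1/15, 1/15]
P^2 =
  S0: [14/45, 64/225, 19/75, 34/225]
  S1: [62/225, 49/225, 26/75, 4/25]
  S2: [77/225, 44/225, 22/75, 38/225]
  S3: [22/75, 14/45, 2/9, 13/75]

(P^2)[S2 -> S1] = 44/225

Answer: 44/225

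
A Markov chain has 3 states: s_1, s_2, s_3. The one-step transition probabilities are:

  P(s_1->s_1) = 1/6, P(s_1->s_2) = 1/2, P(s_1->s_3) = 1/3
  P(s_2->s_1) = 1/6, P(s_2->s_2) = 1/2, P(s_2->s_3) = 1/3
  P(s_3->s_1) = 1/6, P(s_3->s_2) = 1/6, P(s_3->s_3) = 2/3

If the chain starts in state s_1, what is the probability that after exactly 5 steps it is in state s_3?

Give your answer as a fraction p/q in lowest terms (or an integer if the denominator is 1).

Computing P^5 by repeated multiplication:
P^1 =
  s_1: [1/6, 1/2, 1/3]
  s_2: [1/6, 1/2, 1/3]
  s_3: [1/6, 1/6, 2/3]
P^2 =
  s_1: [1/6, 7/18, 4/9]
  s_2: [1/6, 7/18, 4/9]
  s_3: [1/6, 5/18, 5/9]
P^3 =
  s_1: [1/6, 19/54, 13/27]
  s_2: [1/6, 19/54, 13/27]
  s_3: [1/6, 17/54, 14/27]
P^4 =
  s_1: [1/6, 55/162, 40/81]
  s_2: [1/6, 55/162, 40/81]
  s_3: [1/6, 53/162, 41/81]
P^5 =
  s_1: [1/6, 163/486, 121/243]
  s_2: [1/6, 163/486, 121/243]
  s_3: [1/6, 161/486, 122/243]

(P^5)[s_1 -> s_3] = 121/243

Answer: 121/243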